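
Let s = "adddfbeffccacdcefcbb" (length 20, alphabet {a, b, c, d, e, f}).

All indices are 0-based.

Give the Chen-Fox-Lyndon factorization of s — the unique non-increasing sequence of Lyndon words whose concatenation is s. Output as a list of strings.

["adddfbeffcc", "acdcefcbb"]

emit factor 1: 'adddfbeffcc' (i=0, period=11)
emit factor 2: 'acdcefcbb' (i=11, period=9)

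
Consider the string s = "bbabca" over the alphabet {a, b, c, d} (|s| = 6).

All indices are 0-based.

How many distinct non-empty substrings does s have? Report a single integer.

18

rank→(start, suffix):
  0 → (5, 'a')
  1 → (2, 'abca')
  2 → (1, 'babca')
  3 → (0, 'bbabca')
  4 → (3, 'bca')
  5 → (4, 'ca')

SA = [5, 2, 1, 0, 3, 4]
rank  pair      lcp
   1  s[5:],s[2:]  1  'a'
   2  s[2:],s[1:]  0  ''
   3  s[1:],s[0:]  1  'b'
   4  s[0:],s[3:]  1  'b'
   5  s[3:],s[4:]  0  ''

n(n+1)/2 = 6·7/2 = 21
Σ LCP = 0 + 1 + 0 + 1 + 1 + 0 = 3
distinct = 21 − 3 = 18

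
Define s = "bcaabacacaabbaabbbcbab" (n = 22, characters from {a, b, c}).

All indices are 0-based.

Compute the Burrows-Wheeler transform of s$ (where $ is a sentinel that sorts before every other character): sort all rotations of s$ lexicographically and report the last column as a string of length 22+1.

bccbbaaacbabcaaab$bbaab

rank  rotation                 last
    0  $bcaabacacaabbaabbbcbab  b
    1  aabacacaabbaabbbcbab$bc  c
    2  aabbaabbbcbab$bcaabacac  c
    3  aabbbcbab$bcaabacacaabb  b
    4  ab$bcaabacacaabbaabbbcb  b
    5  abacacaabbaabbbcbab$bca  a
    6  abbaabbbcbab$bcaabacaca  a
    7  abbbcbab$bcaabacacaabba  a
    8  acaabbaabbbcbab$bcaabac  c
    9  acacaabbaabbbcbab$bcaab  b
   10  b$bcaabacacaabbaabbbcba  a
   11  baabbbcbab$bcaabacacaab  b
   12  bab$bcaabacacaabbaabbbc  c
   13  bacacaabbaabbbcbab$bcaa  a
   14  bbaabbbcbab$bcaabacacaa  a
   15  bbbcbab$bcaabacacaabbaa  a
   16  bbcbab$bcaabacacaabbaab  b
   17  bcaabacacaabbaabbbcbab$  $
   18  bcbab$bcaabacacaabbaabb  b
   19  caabacacaabbaabbbcbab$b  b
   20  caabbaabbbcbab$bcaabaca  a
   21  cacaabbaabbbcbab$bcaaba  a
   22  cbab$bcaabacacaabbaabbb  b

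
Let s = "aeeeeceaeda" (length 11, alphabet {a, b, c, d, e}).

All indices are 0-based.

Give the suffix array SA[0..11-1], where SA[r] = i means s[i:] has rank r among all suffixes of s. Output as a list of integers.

[10, 7, 0, 5, 9, 6, 4, 8, 3, 2, 1]

rank | idx | suffix
   0 |  10 | a
   1 |   7 | aeda
   2 |   0 | aeeeeceaeda
   3 |   5 | ceaeda
   4 |   9 | da
   5 |   6 | eaeda
   6 |   4 | eceaeda
   7 |   8 | eda
   8 |   3 | eeceaeda
   9 |   2 | eeeceaeda
  10 |   1 | eeeeceaeda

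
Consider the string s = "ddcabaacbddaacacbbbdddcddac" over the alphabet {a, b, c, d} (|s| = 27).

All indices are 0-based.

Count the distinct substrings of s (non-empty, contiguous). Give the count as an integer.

rank | idx | suffix
   0 |  11 | aacacbbbdddcddac
   1 |   5 | aacbddaacacbbbdddcddac
   2 |   3 | abaacbddaacacbbbdddcddac
   3 |  25 | ac
   4 |  12 | acacbbbdddcddac
   5 |  14 | acbbbdddcddac
   6 |   6 | acbddaacacbbbdddcddac
   7 |   4 | baacbddaacacbbbdddcddac
   8 |  16 | bbbdddcddac
   9 |  17 | bbdddcddac
  10 |   8 | bddaacacbbbdddcddac
  11 |  18 | bdddcddac
  12 |  26 | c
  13 |   2 | cabaacbddaacacbbbdddcddac
  14 |  13 | cacbbbdddcddac
  15 |  15 | cbbbdddcddac
  16 |   7 | cbddaacacbbbdddcddac
  17 |  22 | cddac
  18 |  10 | daacacbbbdddcddac
  19 |  24 | dac
  20 |   1 | dcabaacbddaacacbbbdddcddac
  21 |  21 | dcddac
  22 |   9 | ddaacacbbbdddcddac
  23 |  23 | ddac
  24 |   0 | ddcabaacbddaacacbbbdddcddac
  25 |  20 | ddcddac
  26 |  19 | dddcddac

SA = [11, 5, 3, 25, 12, 14, 6, 4, 16, 17, 8, 18, 26, 2, 13, 15, 7, 22, 10, 24, 1, 21, 9, 23, 0, 20, 19]
[i] adj suffixes → lcp
  [1] 11/5 → 3 ('aac')
  [2] 5/3 → 1 ('a')
  [3] 3/25 → 1 ('a')
  [4] 25/12 → 2 ('ac')
  [5] 12/14 → 2 ('ac')
  [6] 14/6 → 3 ('acb')
  [7] 6/4 → 0 ('')
  [8] 4/16 → 1 ('b')
  [9] 16/17 → 2 ('bb')
  [10] 17/8 → 1 ('b')
  [11] 8/18 → 3 ('bdd')
  [12] 18/26 → 0 ('')
  [13] 26/2 → 1 ('c')
  [14] 2/13 → 2 ('ca')
  [15] 13/15 → 1 ('c')
  [16] 15/7 → 2 ('cb')
  [17] 7/22 → 1 ('c')
  [18] 22/10 → 0 ('')
  [19] 10/24 → 2 ('da')
  [20] 24/1 → 1 ('d')
  [21] 1/21 → 2 ('dc')
  [22] 21/9 → 1 ('d')
  [23] 9/23 → 3 ('dda')
  [24] 23/0 → 2 ('dd')
  [25] 0/20 → 3 ('ddc')
  [26] 20/19 → 2 ('dd')

n(n+1)/2 = 27·28/2 = 378
Σ LCP = 0 + 3 + 1 + 1 + 2 + 2 + 3 + 0 + 1 + 2 + 1 + 3 + 0 + 1 + 2 + 1 + 2 + 1 + 0 + 2 + 1 + 2 + 1 + 3 + 2 + 3 + 2 = 42
distinct = 378 − 42 = 336

336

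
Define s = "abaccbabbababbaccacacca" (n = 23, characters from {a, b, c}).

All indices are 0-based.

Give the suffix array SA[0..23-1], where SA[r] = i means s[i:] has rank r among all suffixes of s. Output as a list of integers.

[22, 9, 0, 6, 11, 17, 19, 14, 2, 8, 5, 10, 13, 1, 7, 12, 21, 16, 18, 4, 20, 15, 3]

rank→(start, suffix):
  0 → (22, 'a')
  1 → (9, 'ababbaccacacca')
  2 → (0, 'abaccbabbababbaccacacca')
  3 → (6, 'abbababbaccacacca')
  4 → (11, 'abbaccacacca')
  5 → (17, 'acacca')
  6 → (19, 'acca')
  7 → (14, 'accacacca')
  8 → (2, 'accbabbababbaccacacca')
  9 → (8, 'bababbaccacacca')
  10 → (5, 'babbababbaccacacca')
  11 → (10, 'babbaccacacca')
  12 → (13, 'baccacacca')
  13 → (1, 'baccbabbababbaccacacca')
  14 → (7, 'bbababbaccacacca')
  15 → (12, 'bbaccacacca')
  16 → (21, 'ca')
  17 → (16, 'cacacca')
  18 → (18, 'cacca')
  19 → (4, 'cbabbababbaccacacca')
  20 → (20, 'cca')
  21 → (15, 'ccacacca')
  22 → (3, 'ccbabbababbaccacacca')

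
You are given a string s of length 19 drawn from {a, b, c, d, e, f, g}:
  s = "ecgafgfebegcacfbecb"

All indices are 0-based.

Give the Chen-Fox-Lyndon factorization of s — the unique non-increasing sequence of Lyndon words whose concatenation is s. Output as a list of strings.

emit factor 1: 'e' (i=0, period=1)
emit factor 2: 'cg' (i=1, period=2)
emit factor 3: 'afgfebegc' (i=3, period=9)
emit factor 4: 'acfbecb' (i=12, period=7)

["e", "cg", "afgfebegc", "acfbecb"]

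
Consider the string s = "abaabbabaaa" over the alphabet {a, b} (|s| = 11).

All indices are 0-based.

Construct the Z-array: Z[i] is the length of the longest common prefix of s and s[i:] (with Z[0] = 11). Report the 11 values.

[11, 0, 1, 2, 0, 0, 4, 0, 1, 1, 1]

Z[0]=11
i=1: i≥r, start 0; Z[1]=0
i=2: i≥r, start 0; Z[2]=1 scan→box=[2,3)
i=3: i≥r, start 0; Z[3]=2 scan→box=[3,5)
i=4: min(r-i=1, Z[1]=0)=0; Z[4]=0
i=5: i≥r, start 0; Z[5]=0
i=6: i≥r, start 0; Z[6]=4 scan→box=[6,10)
i=7: min(r-i=3, Z[1]=0)=0; Z[7]=0
i=8: min(r-i=2, Z[2]=1)=1; Z[8]=1
i=9: min(r-i=1, Z[3]=2)=1; Z[9]=1
i=10: i≥r, start 0; Z[10]=1 scan→box=[10,11)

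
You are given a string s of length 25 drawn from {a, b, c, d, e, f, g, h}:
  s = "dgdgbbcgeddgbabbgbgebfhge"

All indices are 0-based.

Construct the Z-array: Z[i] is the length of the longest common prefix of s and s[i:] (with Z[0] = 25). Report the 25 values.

Z[0]=25
i=1: outside box; Z[1]=0
i=2: outside box; Z[2]=2 scan→box=[2,4)
i=3: min(r-i=1, Z[1]=0)=0; Z[3]=0
i=4: outside box; Z[4]=0
i=5: outside box; Z[5]=0
i=6: outside box; Z[6]=0
i=7: outside box; Z[7]=0
i=8: outside box; Z[8]=0
i=9: outside box; Z[9]=1 scan→box=[9,10)
i=10: outside box; Z[10]=2 scan→box=[10,12)
i=11: min(r-i=1, Z[1]=0)=0; Z[11]=0
i=12: outside box; Z[12]=0
i=13: outside box; Z[13]=0
i=14: outside box; Z[14]=0
i=15: outside box; Z[15]=0
i=16: outside box; Z[16]=0
i=17: outside box; Z[17]=0
i=18: outside box; Z[18]=0
i=19: outside box; Z[19]=0
i=20: outside box; Z[20]=0
i=21: outside box; Z[21]=0
i=22: outside box; Z[22]=0
i=23: outside box; Z[23]=0
i=24: outside box; Z[24]=0

[25, 0, 2, 0, 0, 0, 0, 0, 0, 1, 2, 0, 0, 0, 0, 0, 0, 0, 0, 0, 0, 0, 0, 0, 0]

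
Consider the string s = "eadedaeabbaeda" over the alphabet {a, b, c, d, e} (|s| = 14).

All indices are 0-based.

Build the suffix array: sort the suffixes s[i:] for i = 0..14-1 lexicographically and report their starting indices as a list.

rank | idx | suffix
   0 |  13 | a
   1 |   7 | abbaeda
   2 |   1 | adedaeabbaeda
   3 |   5 | aeabbaeda
   4 |  10 | aeda
   5 |   9 | baeda
   6 |   8 | bbaeda
   7 |  12 | da
   8 |   4 | daeabbaeda
   9 |   2 | dedaeabbaeda
  10 |   6 | eabbaeda
  11 |   0 | eadedaeabbaeda
  12 |  11 | eda
  13 |   3 | edaeabbaeda

[13, 7, 1, 5, 10, 9, 8, 12, 4, 2, 6, 0, 11, 3]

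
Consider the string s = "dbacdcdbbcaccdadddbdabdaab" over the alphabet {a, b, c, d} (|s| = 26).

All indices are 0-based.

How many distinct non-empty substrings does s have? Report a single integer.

318

sorted suffixes:
  #0 SA[0]=23  'aab'
  #1 SA[1]=24  'ab'
  #2 SA[2]=20  'abdaab'
  #3 SA[3]=10  'accdadddbdabdaab'
  #4 SA[4]=2  'acdcdbbcaccdadddbdabdaab'
  #5 SA[5]=14  'adddbdabdaab'
  #6 SA[6]=25  'b'
  #7 SA[7]=1  'bacdcdbbcaccdadddbdabdaab'
  #8 SA[8]=7  'bbcaccdadddbdabdaab'
  #9 SA[9]=8  'bcaccdadddbdabdaab'
  #10 SA[10]=21  'bdaab'
  #11 SA[11]=18  'bdabdaab'
  #12 SA[12]=9  'caccdadddbdabdaab'
  #13 SA[13]=11  'ccdadddbdabdaab'
  #14 SA[14]=12  'cdadddbdabdaab'
  #15 SA[15]=5  'cdbbcaccdadddbdabdaab'
  #16 SA[16]=3  'cdcdbbcaccdadddbdabdaab'
  #17 SA[17]=22  'daab'
  #18 SA[18]=19  'dabdaab'
  #19 SA[19]=13  'dadddbdabdaab'
  #20 SA[20]=0  'dbacdcdbbcaccdadddbdabdaab'
  #21 SA[21]=6  'dbbcaccdadddbdabdaab'
  #22 SA[22]=17  'dbdabdaab'
  #23 SA[23]=4  'dcdbbcaccdadddbdabdaab'
  #24 SA[24]=16  'ddbdabdaab'
  #25 SA[25]=15  'dddbdabdaab'

SA = [23, 24, 20, 10, 2, 14, 25, 1, 7, 8, 21, 18, 9, 11, 12, 5, 3, 22, 19, 13, 0, 6, 17, 4, 16, 15]
[i] adj suffixes → lcp
  [1] 23/24 → 1 ('a')
  [2] 24/20 → 2 ('ab')
  [3] 20/10 → 1 ('a')
  [4] 10/2 → 2 ('ac')
  [5] 2/14 → 1 ('a')
  [6] 14/25 → 0 ('')
  [7] 25/1 → 1 ('b')
  [8] 1/7 → 1 ('b')
  [9] 7/8 → 1 ('b')
  [10] 8/21 → 1 ('b')
  [11] 21/18 → 3 ('bda')
  [12] 18/9 → 0 ('')
  [13] 9/11 → 1 ('c')
  [14] 11/12 → 1 ('c')
  [15] 12/5 → 2 ('cd')
  [16] 5/3 → 2 ('cd')
  [17] 3/22 → 0 ('')
  [18] 22/19 → 2 ('da')
  [19] 19/13 → 2 ('da')
  [20] 13/0 → 1 ('d')
  [21] 0/6 → 2 ('db')
  [22] 6/17 → 2 ('db')
  [23] 17/4 → 1 ('d')
  [24] 4/16 → 1 ('d')
  [25] 16/15 → 2 ('dd')

n(n+1)/2 = 26·27/2 = 351
Σ LCP = 0 + 1 + 2 + 1 + 2 + 1 + 0 + 1 + 1 + 1 + 1 + 3 + 0 + 1 + 1 + 2 + 2 + 0 + 2 + 2 + 1 + 2 + 2 + 1 + 1 + 2 = 33
distinct = 351 − 33 = 318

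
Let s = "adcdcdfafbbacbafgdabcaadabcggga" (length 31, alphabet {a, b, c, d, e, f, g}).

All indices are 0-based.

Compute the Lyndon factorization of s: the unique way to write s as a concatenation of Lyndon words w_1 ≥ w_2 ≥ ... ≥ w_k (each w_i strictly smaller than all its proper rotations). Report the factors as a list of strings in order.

["adcdcdfafbb", "acbafgd", "abc", "aadabcggg", "a"]

emit factor 1: 'adcdcdfafbb' (i=0, period=11)
emit factor 2: 'acbafgd' (i=11, period=7)
emit factor 3: 'abc' (i=18, period=3)
emit factor 4: 'aadabcggg' (i=21, period=9)
emit factor 5: 'a' (i=30, period=1)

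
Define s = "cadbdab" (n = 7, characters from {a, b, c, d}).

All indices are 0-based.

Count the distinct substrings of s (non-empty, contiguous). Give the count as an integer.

rank→(start, suffix):
  0 → (5, 'ab')
  1 → (1, 'adbdab')
  2 → (6, 'b')
  3 → (3, 'bdab')
  4 → (0, 'cadbdab')
  5 → (4, 'dab')
  6 → (2, 'dbdab')

SA = [5, 1, 6, 3, 0, 4, 2]
i: (SA[i-1],SA[i]) lcp shared
  1: (5,1) 1 'a'
  2: (1,6) 0 ''
  3: (6,3) 1 'b'
  4: (3,0) 0 ''
  5: (0,4) 0 ''
  6: (4,2) 1 'd'

n(n+1)/2 = 7·8/2 = 28
Σ LCP = 0 + 1 + 0 + 1 + 0 + 0 + 1 = 3
distinct = 28 − 3 = 25

25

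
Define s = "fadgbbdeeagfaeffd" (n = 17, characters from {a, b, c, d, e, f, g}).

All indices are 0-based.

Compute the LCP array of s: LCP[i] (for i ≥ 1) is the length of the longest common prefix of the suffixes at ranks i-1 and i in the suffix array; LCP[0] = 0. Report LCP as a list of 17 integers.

[0, 1, 1, 0, 1, 0, 1, 1, 0, 1, 1, 0, 2, 1, 1, 0, 1]

rank→(start, suffix):
  0 → (1, 'adgbbdeeagfaeffd')
  1 → (12, 'aeffd')
  2 → (9, 'agfaeffd')
  3 → (4, 'bbdeeagfaeffd')
  4 → (5, 'bdeeagfaeffd')
  5 → (16, 'd')
  6 → (6, 'deeagfaeffd')
  7 → (2, 'dgbbdeeagfaeffd')
  8 → (8, 'eagfaeffd')
  9 → (7, 'eeagfaeffd')
  10 → (13, 'effd')
  11 → (0, 'fadgbbdeeagfaeffd')
  12 → (11, 'faeffd')
  13 → (15, 'fd')
  14 → (14, 'ffd')
  15 → (3, 'gbbdeeagfaeffd')
  16 → (10, 'gfaeffd')

SA = [1, 12, 9, 4, 5, 16, 6, 2, 8, 7, 13, 0, 11, 15, 14, 3, 10]
i: (SA[i-1],SA[i]) lcp shared
  1: (1,12) 1 'a'
  2: (12,9) 1 'a'
  3: (9,4) 0 ''
  4: (4,5) 1 'b'
  5: (5,16) 0 ''
  6: (16,6) 1 'd'
  7: (6,2) 1 'd'
  8: (2,8) 0 ''
  9: (8,7) 1 'e'
  10: (7,13) 1 'e'
  11: (13,0) 0 ''
  12: (0,11) 2 'fa'
  13: (11,15) 1 'f'
  14: (15,14) 1 'f'
  15: (14,3) 0 ''
  16: (3,10) 1 'g'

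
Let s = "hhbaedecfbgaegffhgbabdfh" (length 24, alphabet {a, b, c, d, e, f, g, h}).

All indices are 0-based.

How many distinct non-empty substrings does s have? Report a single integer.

rank | idx | suffix
   0 |  19 | abdfh
   1 |   3 | aedecfbgaegffhgbabdfh
   2 |  11 | aegffhgbabdfh
   3 |  18 | babdfh
   4 |   2 | baedecfbgaegffhgbabdfh
   5 |  20 | bdfh
   6 |   9 | bgaegffhgbabdfh
   7 |   7 | cfbgaegffhgbabdfh
   8 |   5 | decfbgaegffhgbabdfh
   9 |  21 | dfh
  10 |   6 | ecfbgaegffhgbabdfh
  11 |   4 | edecfbgaegffhgbabdfh
  12 |  12 | egffhgbabdfh
  13 |   8 | fbgaegffhgbabdfh
  14 |  14 | ffhgbabdfh
  15 |  22 | fh
  16 |  15 | fhgbabdfh
  17 |  10 | gaegffhgbabdfh
  18 |  17 | gbabdfh
  19 |  13 | gffhgbabdfh
  20 |  23 | h
  21 |   1 | hbaedecfbgaegffhgbabdfh
  22 |  16 | hgbabdfh
  23 |   0 | hhbaedecfbgaegffhgbabdfh

SA = [19, 3, 11, 18, 2, 20, 9, 7, 5, 21, 6, 4, 12, 8, 14, 22, 15, 10, 17, 13, 23, 1, 16, 0]
i: (SA[i-1],SA[i]) lcp shared
  1: (19,3) 1 'a'
  2: (3,11) 2 'ae'
  3: (11,18) 0 ''
  4: (18,2) 2 'ba'
  5: (2,20) 1 'b'
  6: (20,9) 1 'b'
  7: (9,7) 0 ''
  8: (7,5) 0 ''
  9: (5,21) 1 'd'
  10: (21,6) 0 ''
  11: (6,4) 1 'e'
  12: (4,12) 1 'e'
  13: (12,8) 0 ''
  14: (8,14) 1 'f'
  15: (14,22) 1 'f'
  16: (22,15) 2 'fh'
  17: (15,10) 0 ''
  18: (10,17) 1 'g'
  19: (17,13) 1 'g'
  20: (13,23) 0 ''
  21: (23,1) 1 'h'
  22: (1,16) 1 'h'
  23: (16,0) 1 'h'

n(n+1)/2 = 24·25/2 = 300
Σ LCP = 0 + 1 + 2 + 0 + 2 + 1 + 1 + 0 + 0 + 1 + 0 + 1 + 1 + 0 + 1 + 1 + 2 + 0 + 1 + 1 + 0 + 1 + 1 + 1 = 19
distinct = 300 − 19 = 281

281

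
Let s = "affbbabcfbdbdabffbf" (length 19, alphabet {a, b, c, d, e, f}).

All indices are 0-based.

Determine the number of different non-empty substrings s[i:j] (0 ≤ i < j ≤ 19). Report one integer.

169

sorted suffixes:
  #0 SA[0]=5  'abcfbdbdabffbf'
  #1 SA[1]=13  'abffbf'
  #2 SA[2]=0  'affbbabcfbdbdabffbf'
  #3 SA[3]=4  'babcfbdbdabffbf'
  #4 SA[4]=3  'bbabcfbdbdabffbf'
  #5 SA[5]=6  'bcfbdbdabffbf'
  #6 SA[6]=11  'bdabffbf'
  #7 SA[7]=9  'bdbdabffbf'
  #8 SA[8]=17  'bf'
  #9 SA[9]=14  'bffbf'
  #10 SA[10]=7  'cfbdbdabffbf'
  #11 SA[11]=12  'dabffbf'
  #12 SA[12]=10  'dbdabffbf'
  #13 SA[13]=18  'f'
  #14 SA[14]=2  'fbbabcfbdbdabffbf'
  #15 SA[15]=8  'fbdbdabffbf'
  #16 SA[16]=16  'fbf'
  #17 SA[17]=1  'ffbbabcfbdbdabffbf'
  #18 SA[18]=15  'ffbf'

SA = [5, 13, 0, 4, 3, 6, 11, 9, 17, 14, 7, 12, 10, 18, 2, 8, 16, 1, 15]
[i] adj suffixes → lcp
  [1] 5/13 → 2 ('ab')
  [2] 13/0 → 1 ('a')
  [3] 0/4 → 0 ('')
  [4] 4/3 → 1 ('b')
  [5] 3/6 → 1 ('b')
  [6] 6/11 → 1 ('b')
  [7] 11/9 → 2 ('bd')
  [8] 9/17 → 1 ('b')
  [9] 17/14 → 2 ('bf')
  [10] 14/7 → 0 ('')
  [11] 7/12 → 0 ('')
  [12] 12/10 → 1 ('d')
  [13] 10/18 → 0 ('')
  [14] 18/2 → 1 ('f')
  [15] 2/8 → 2 ('fb')
  [16] 8/16 → 2 ('fb')
  [17] 16/1 → 1 ('f')
  [18] 1/15 → 3 ('ffb')

n(n+1)/2 = 19·20/2 = 190
Σ LCP = 0 + 2 + 1 + 0 + 1 + 1 + 1 + 2 + 1 + 2 + 0 + 0 + 1 + 0 + 1 + 2 + 2 + 1 + 3 = 21
distinct = 190 − 21 = 169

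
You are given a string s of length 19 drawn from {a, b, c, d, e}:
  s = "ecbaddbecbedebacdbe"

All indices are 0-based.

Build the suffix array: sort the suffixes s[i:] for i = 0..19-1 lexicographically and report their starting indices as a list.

[14, 3, 13, 2, 17, 6, 9, 1, 8, 15, 16, 5, 4, 11, 18, 12, 0, 7, 10]

rank | idx | suffix
   0 |  14 | acdbe
   1 |   3 | addbecbedebacdbe
   2 |  13 | bacdbe
   3 |   2 | baddbecbedebacdbe
   4 |  17 | be
   5 |   6 | becbedebacdbe
   6 |   9 | bedebacdbe
   7 |   1 | cbaddbecbedebacdbe
   8 |   8 | cbedebacdbe
   9 |  15 | cdbe
  10 |  16 | dbe
  11 |   5 | dbecbedebacdbe
  12 |   4 | ddbecbedebacdbe
  13 |  11 | debacdbe
  14 |  18 | e
  15 |  12 | ebacdbe
  16 |   0 | ecbaddbecbedebacdbe
  17 |   7 | ecbedebacdbe
  18 |  10 | edebacdbe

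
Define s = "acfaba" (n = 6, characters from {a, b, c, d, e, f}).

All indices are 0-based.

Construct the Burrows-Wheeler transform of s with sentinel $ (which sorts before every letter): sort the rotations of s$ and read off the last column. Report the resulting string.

abf$aac

rank  rotation last
    0  $acfaba  a
    1  a$acfab  b
    2  aba$acf  f
    3  acfaba$  $
    4  ba$acfa  a
    5  cfaba$a  a
    6  faba$ac  c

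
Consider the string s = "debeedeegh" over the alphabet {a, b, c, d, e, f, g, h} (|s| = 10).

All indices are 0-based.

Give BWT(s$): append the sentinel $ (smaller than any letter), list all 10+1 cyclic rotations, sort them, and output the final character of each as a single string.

rank  rotation     last
    0  $debeedeegh  h
    1  beedeegh$de  e
    2  debeedeegh$  $
    3  deegh$debee  e
    4  ebeedeegh$d  d
    5  edeegh$debe  e
    6  eedeegh$deb  b
    7  eegh$debeed  d
    8  egh$debeede  e
    9  gh$debeedee  e
   10  h$debeedeeg  g

he$edebdeeg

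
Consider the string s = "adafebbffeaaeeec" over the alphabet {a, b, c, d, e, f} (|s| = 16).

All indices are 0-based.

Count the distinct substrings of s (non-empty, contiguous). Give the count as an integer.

sorted suffixes:
  #0 SA[0]=10  'aaeeec'
  #1 SA[1]=0  'adafebbffeaaeeec'
  #2 SA[2]=11  'aeeec'
  #3 SA[3]=2  'afebbffeaaeeec'
  #4 SA[4]=5  'bbffeaaeeec'
  #5 SA[5]=6  'bffeaaeeec'
  #6 SA[6]=15  'c'
  #7 SA[7]=1  'dafebbffeaaeeec'
  #8 SA[8]=9  'eaaeeec'
  #9 SA[9]=4  'ebbffeaaeeec'
  #10 SA[10]=14  'ec'
  #11 SA[11]=13  'eec'
  #12 SA[12]=12  'eeec'
  #13 SA[13]=8  'feaaeeec'
  #14 SA[14]=3  'febbffeaaeeec'
  #15 SA[15]=7  'ffeaaeeec'

SA = [10, 0, 11, 2, 5, 6, 15, 1, 9, 4, 14, 13, 12, 8, 3, 7]
[i] adj suffixes → lcp
  [1] 10/0 → 1 ('a')
  [2] 0/11 → 1 ('a')
  [3] 11/2 → 1 ('a')
  [4] 2/5 → 0 ('')
  [5] 5/6 → 1 ('b')
  [6] 6/15 → 0 ('')
  [7] 15/1 → 0 ('')
  [8] 1/9 → 0 ('')
  [9] 9/4 → 1 ('e')
  [10] 4/14 → 1 ('e')
  [11] 14/13 → 1 ('e')
  [12] 13/12 → 2 ('ee')
  [13] 12/8 → 0 ('')
  [14] 8/3 → 2 ('fe')
  [15] 3/7 → 1 ('f')

n(n+1)/2 = 16·17/2 = 136
Σ LCP = 0 + 1 + 1 + 1 + 0 + 1 + 0 + 0 + 0 + 1 + 1 + 1 + 2 + 0 + 2 + 1 = 12
distinct = 136 − 12 = 124

124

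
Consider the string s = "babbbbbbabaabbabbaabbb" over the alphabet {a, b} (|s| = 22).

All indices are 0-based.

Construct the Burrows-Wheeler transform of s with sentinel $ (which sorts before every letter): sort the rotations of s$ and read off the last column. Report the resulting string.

rank  rotation                 last
    0  $babbbbbbabaabbabbaabbb  b
    1  aabbabbaabbb$babbbbbbab  b
    2  aabbb$babbbbbbabaabbabb  b
    3  abaabbabbaabbb$babbbbbb  b
    4  abbaabbb$babbbbbbabaabb  b
    5  abbabbaabbb$babbbbbbaba  a
    6  abbb$babbbbbbabaabbabba  a
    7  abbbbbbabaabbabbaabbb$b  b
    8  b$babbbbbbabaabbabbaabb  b
    9  baabbabbaabbb$babbbbbba  a
   10  baabbb$babbbbbbabaabbab  b
   11  babaabbabbaabbb$babbbbb  b
   12  babbaabbb$babbbbbbabaab  b
   13  babbbbbbabaabbabbaabbb$  $
   14  bb$babbbbbbabaabbabbaab  b
   15  bbaabbb$babbbbbbabaabba  a
   16  bbabaabbabbaabbb$babbbb  b
   17  bbabbaabbb$babbbbbbabaa  a
   18  bbb$babbbbbbabaabbabbaa  a
   19  bbbabaabbabbaabbb$babbb  b
   20  bbbbabaabbabbaabbb$babb  b
   21  bbbbbabaabbabbaabbb$bab  b
   22  bbbbbbabaabbabbaabbb$ba  a

bbbbbaabbabbb$babaabbba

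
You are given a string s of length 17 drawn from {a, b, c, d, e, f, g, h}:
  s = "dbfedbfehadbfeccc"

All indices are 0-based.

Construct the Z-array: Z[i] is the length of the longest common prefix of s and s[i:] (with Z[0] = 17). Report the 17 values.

Z[0]=17
i=1: i≥r, start 0; Z[1]=0
i=2: i≥r, start 0; Z[2]=0
i=3: i≥r, start 0; Z[3]=0
i=4: i≥r, start 0; Z[4]=4 extend→box=[4,8)
i=5: min(r-i=3, Z[1]=0)=0; Z[5]=0
i=6: min(r-i=2, Z[2]=0)=0; Z[6]=0
i=7: min(r-i=1, Z[3]=0)=0; Z[7]=0
i=8: i≥r, start 0; Z[8]=0
i=9: i≥r, start 0; Z[9]=0
i=10: i≥r, start 0; Z[10]=4 extend→box=[10,14)
i=11: min(r-i=3, Z[1]=0)=0; Z[11]=0
i=12: min(r-i=2, Z[2]=0)=0; Z[12]=0
i=13: min(r-i=1, Z[3]=0)=0; Z[13]=0
i=14: i≥r, start 0; Z[14]=0
i=15: i≥r, start 0; Z[15]=0
i=16: i≥r, start 0; Z[16]=0

[17, 0, 0, 0, 4, 0, 0, 0, 0, 0, 4, 0, 0, 0, 0, 0, 0]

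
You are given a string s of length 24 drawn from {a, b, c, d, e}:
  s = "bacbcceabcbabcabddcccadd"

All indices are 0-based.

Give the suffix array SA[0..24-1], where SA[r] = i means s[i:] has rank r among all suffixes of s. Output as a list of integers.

rank→(start, suffix):
  0 → (11, 'abcabddcccadd')
  1 → (7, 'abcbabcabddcccadd')
  2 → (14, 'abddcccadd')
  3 → (1, 'acbcceabcbabcabddcccadd')
  4 → (21, 'add')
  5 → (10, 'babcabddcccadd')
  6 → (0, 'bacbcceabcbabcabddcccadd')
  7 → (12, 'bcabddcccadd')
  8 → (8, 'bcbabcabddcccadd')
  9 → (3, 'bcceabcbabcabddcccadd')
  10 → (15, 'bddcccadd')
  11 → (13, 'cabddcccadd')
  12 → (20, 'cadd')
  13 → (9, 'cbabcabddcccadd')
  14 → (2, 'cbcceabcbabcabddcccadd')
  15 → (19, 'ccadd')
  16 → (18, 'cccadd')
  17 → (4, 'cceabcbabcabddcccadd')
  18 → (5, 'ceabcbabcabddcccadd')
  19 → (23, 'd')
  20 → (17, 'dcccadd')
  21 → (22, 'dd')
  22 → (16, 'ddcccadd')
  23 → (6, 'eabcbabcabddcccadd')

[11, 7, 14, 1, 21, 10, 0, 12, 8, 3, 15, 13, 20, 9, 2, 19, 18, 4, 5, 23, 17, 22, 16, 6]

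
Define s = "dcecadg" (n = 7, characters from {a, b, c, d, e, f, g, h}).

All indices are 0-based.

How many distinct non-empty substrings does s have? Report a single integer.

rank→(start, suffix):
  0 → (4, 'adg')
  1 → (3, 'cadg')
  2 → (1, 'cecadg')
  3 → (0, 'dcecadg')
  4 → (5, 'dg')
  5 → (2, 'ecadg')
  6 → (6, 'g')

SA = [4, 3, 1, 0, 5, 2, 6]
i: (SA[i-1],SA[i]) lcp shared
  1: (4,3) 0 ''
  2: (3,1) 1 'c'
  3: (1,0) 0 ''
  4: (0,5) 1 'd'
  5: (5,2) 0 ''
  6: (2,6) 0 ''

n(n+1)/2 = 7·8/2 = 28
Σ LCP = 0 + 0 + 1 + 0 + 1 + 0 + 0 = 2
distinct = 28 − 2 = 26

26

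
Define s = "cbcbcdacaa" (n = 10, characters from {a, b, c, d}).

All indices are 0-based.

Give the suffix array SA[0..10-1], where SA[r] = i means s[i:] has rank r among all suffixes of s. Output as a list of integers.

rank→(start, suffix):
  0 → (9, 'a')
  1 → (8, 'aa')
  2 → (6, 'acaa')
  3 → (1, 'bcbcdacaa')
  4 → (3, 'bcdacaa')
  5 → (7, 'caa')
  6 → (0, 'cbcbcdacaa')
  7 → (2, 'cbcdacaa')
  8 → (4, 'cdacaa')
  9 → (5, 'dacaa')

[9, 8, 6, 1, 3, 7, 0, 2, 4, 5]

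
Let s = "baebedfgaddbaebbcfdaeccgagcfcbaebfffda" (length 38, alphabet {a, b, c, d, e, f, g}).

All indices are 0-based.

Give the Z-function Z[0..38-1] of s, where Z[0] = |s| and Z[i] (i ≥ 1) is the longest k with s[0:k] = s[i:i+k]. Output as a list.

[38, 0, 0, 1, 0, 0, 0, 0, 0, 0, 0, 4, 0, 0, 1, 1, 0, 0, 0, 0, 0, 0, 0, 0, 0, 0, 0, 0, 0, 4, 0, 0, 1, 0, 0, 0, 0, 0]

Z[0]=38
i=1: i≥r, start 0; Z[1]=0
i=2: i≥r, start 0; Z[2]=0
i=3: i≥r, start 0; Z[3]=1 extend→box=[3,4)
i=4: i≥r, start 0; Z[4]=0
i=5: i≥r, start 0; Z[5]=0
i=6: i≥r, start 0; Z[6]=0
i=7: i≥r, start 0; Z[7]=0
i=8: i≥r, start 0; Z[8]=0
i=9: i≥r, start 0; Z[9]=0
i=10: i≥r, start 0; Z[10]=0
i=11: i≥r, start 0; Z[11]=4 extend→box=[11,15)
i=12: min(r-i=3, Z[1]=0)=0; Z[12]=0
i=13: min(r-i=2, Z[2]=0)=0; Z[13]=0
i=14: min(r-i=1, Z[3]=1)=1; Z[14]=1
i=15: i≥r, start 0; Z[15]=1 extend→box=[15,16)
i=16: i≥r, start 0; Z[16]=0
i=17: i≥r, start 0; Z[17]=0
i=18: i≥r, start 0; Z[18]=0
i=19: i≥r, start 0; Z[19]=0
i=20: i≥r, start 0; Z[20]=0
i=21: i≥r, start 0; Z[21]=0
i=22: i≥r, start 0; Z[22]=0
i=23: i≥r, start 0; Z[23]=0
i=24: i≥r, start 0; Z[24]=0
i=25: i≥r, start 0; Z[25]=0
i=26: i≥r, start 0; Z[26]=0
i=27: i≥r, start 0; Z[27]=0
i=28: i≥r, start 0; Z[28]=0
i=29: i≥r, start 0; Z[29]=4 extend→box=[29,33)
i=30: min(r-i=3, Z[1]=0)=0; Z[30]=0
i=31: min(r-i=2, Z[2]=0)=0; Z[31]=0
i=32: min(r-i=1, Z[3]=1)=1; Z[32]=1
i=33: i≥r, start 0; Z[33]=0
i=34: i≥r, start 0; Z[34]=0
i=35: i≥r, start 0; Z[35]=0
i=36: i≥r, start 0; Z[36]=0
i=37: i≥r, start 0; Z[37]=0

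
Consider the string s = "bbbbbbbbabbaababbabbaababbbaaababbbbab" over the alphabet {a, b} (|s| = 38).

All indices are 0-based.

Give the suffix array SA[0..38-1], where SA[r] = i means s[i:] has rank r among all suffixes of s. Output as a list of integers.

[27, 11, 20, 28, 36, 12, 21, 29, 8, 17, 14, 23, 31, 37, 26, 10, 19, 35, 7, 16, 13, 22, 30, 25, 9, 18, 34, 6, 15, 24, 33, 5, 32, 4, 3, 2, 1, 0]

rank→(start, suffix):
  0 → (27, 'aaababbbbab')
  1 → (11, 'aababbabbaababbbaaababbbbab')
  2 → (20, 'aababbbaaababbbbab')
  3 → (28, 'aababbbbab')
  4 → (36, 'ab')
  5 → (12, 'ababbabbaababbbaaababbbbab')
  6 → (21, 'ababbbaaababbbbab')
  7 → (29, 'ababbbbab')
  8 → (8, 'abbaababbabbaababbbaaababbbbab')
  9 → (17, 'abbaababbbaaababbbbab')
  10 → (14, 'abbabbaababbbaaababbbbab')
  11 → (23, 'abbbaaababbbbab')
  12 → (31, 'abbbbab')
  13 → (37, 'b')
  14 → (26, 'baaababbbbab')
  15 → (10, 'baababbabbaababbbaaababbbbab')
  16 → (19, 'baababbbaaababbbbab')
  17 → (35, 'bab')
  18 → (7, 'babbaababbabbaababbbaaababbbbab')
  19 → (16, 'babbaababbbaaababbbbab')
  20 → (13, 'babbabbaababbbaaababbbbab')
  21 → (22, 'babbbaaababbbbab')
  22 → (30, 'babbbbab')
  23 → (25, 'bbaaababbbbab')
  24 → (9, 'bbaababbabbaababbbaaababbbbab')
  25 → (18, 'bbaababbbaaababbbbab')
  26 → (34, 'bbab')
  27 → (6, 'bbabbaababbabbaababbbaaababbbbab')
  28 → (15, 'bbabbaababbbaaababbbbab')
  29 → (24, 'bbbaaababbbbab')
  30 → (33, 'bbbab')
  31 → (5, 'bbbabbaababbabbaababbbaaababbbbab')
  32 → (32, 'bbbbab')
  33 → (4, 'bbbbabbaababbabbaababbbaaababbbbab')
  34 → (3, 'bbbbbabbaababbabbaababbbaaababbbbab')
  35 → (2, 'bbbbbbabbaababbabbaababbbaaababbbbab')
  36 → (1, 'bbbbbbbabbaababbabbaababbbaaababbbbab')
  37 → (0, 'bbbbbbbbabbaababbabbaababbbaaababbbbab')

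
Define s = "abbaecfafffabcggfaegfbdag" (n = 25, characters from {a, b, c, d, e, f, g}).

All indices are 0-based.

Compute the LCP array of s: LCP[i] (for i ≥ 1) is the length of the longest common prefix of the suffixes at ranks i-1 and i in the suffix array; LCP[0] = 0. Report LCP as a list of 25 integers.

[0, 2, 1, 2, 1, 1, 0, 1, 1, 1, 0, 1, 0, 0, 1, 0, 2, 2, 1, 1, 2, 0, 1, 2, 1]

rank→(start, suffix):
  0 → (0, 'abbaecfafffabcggfaegfbdag')
  1 → (11, 'abcggfaegfbdag')
  2 → (3, 'aecfafffabcggfaegfbdag')
  3 → (17, 'aegfbdag')
  4 → (7, 'afffabcggfaegfbdag')
  5 → (23, 'ag')
  6 → (2, 'baecfafffabcggfaegfbdag')
  7 → (1, 'bbaecfafffabcggfaegfbdag')
  8 → (12, 'bcggfaegfbdag')
  9 → (21, 'bdag')
  10 → (5, 'cfafffabcggfaegfbdag')
  11 → (13, 'cggfaegfbdag')
  12 → (22, 'dag')
  13 → (4, 'ecfafffabcggfaegfbdag')
  14 → (18, 'egfbdag')
  15 → (10, 'fabcggfaegfbdag')
  16 → (16, 'faegfbdag')
  17 → (6, 'fafffabcggfaegfbdag')
  18 → (20, 'fbdag')
  19 → (9, 'ffabcggfaegfbdag')
  20 → (8, 'fffabcggfaegfbdag')
  21 → (24, 'g')
  22 → (15, 'gfaegfbdag')
  23 → (19, 'gfbdag')
  24 → (14, 'ggfaegfbdag')

SA = [0, 11, 3, 17, 7, 23, 2, 1, 12, 21, 5, 13, 22, 4, 18, 10, 16, 6, 20, 9, 8, 24, 15, 19, 14]
[i] adj suffixes → lcp
  [1] 0/11 → 2 ('ab')
  [2] 11/3 → 1 ('a')
  [3] 3/17 → 2 ('ae')
  [4] 17/7 → 1 ('a')
  [5] 7/23 → 1 ('a')
  [6] 23/2 → 0 ('')
  [7] 2/1 → 1 ('b')
  [8] 1/12 → 1 ('b')
  [9] 12/21 → 1 ('b')
  [10] 21/5 → 0 ('')
  [11] 5/13 → 1 ('c')
  [12] 13/22 → 0 ('')
  [13] 22/4 → 0 ('')
  [14] 4/18 → 1 ('e')
  [15] 18/10 → 0 ('')
  [16] 10/16 → 2 ('fa')
  [17] 16/6 → 2 ('fa')
  [18] 6/20 → 1 ('f')
  [19] 20/9 → 1 ('f')
  [20] 9/8 → 2 ('ff')
  [21] 8/24 → 0 ('')
  [22] 24/15 → 1 ('g')
  [23] 15/19 → 2 ('gf')
  [24] 19/14 → 1 ('g')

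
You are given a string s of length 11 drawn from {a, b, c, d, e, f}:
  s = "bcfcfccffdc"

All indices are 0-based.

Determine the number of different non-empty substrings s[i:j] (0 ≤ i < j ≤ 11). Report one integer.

sorted suffixes:
  #0 SA[0]=0  'bcfcfccffdc'
  #1 SA[1]=10  'c'
  #2 SA[2]=5  'ccffdc'
  #3 SA[3]=3  'cfccffdc'
  #4 SA[4]=1  'cfcfccffdc'
  #5 SA[5]=6  'cffdc'
  #6 SA[6]=9  'dc'
  #7 SA[7]=4  'fccffdc'
  #8 SA[8]=2  'fcfccffdc'
  #9 SA[9]=8  'fdc'
  #10 SA[10]=7  'ffdc'

SA = [0, 10, 5, 3, 1, 6, 9, 4, 2, 8, 7]
rank  pair      lcp
   1  s[0:],s[10:]  0  ''
   2  s[10:],s[5:]  1  'c'
   3  s[5:],s[3:]  1  'c'
   4  s[3:],s[1:]  3  'cfc'
   5  s[1:],s[6:]  2  'cf'
   6  s[6:],s[9:]  0  ''
   7  s[9:],s[4:]  0  ''
   8  s[4:],s[2:]  2  'fc'
   9  s[2:],s[8:]  1  'f'
  10  s[8:],s[7:]  1  'f'

n(n+1)/2 = 11·12/2 = 66
Σ LCP = 0 + 0 + 1 + 1 + 3 + 2 + 0 + 0 + 2 + 1 + 1 = 11
distinct = 66 − 11 = 55

55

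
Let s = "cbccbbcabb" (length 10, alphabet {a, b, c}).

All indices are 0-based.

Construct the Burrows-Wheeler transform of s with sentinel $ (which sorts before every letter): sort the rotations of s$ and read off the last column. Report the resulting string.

bcbacbcbc$b

rank  rotation     last
    0  $cbccbbcabb  b
    1  abb$cbccbbc  c
    2  b$cbccbbcab  b
    3  bb$cbccbbca  a
    4  bbcabb$cbcc  c
    5  bcabb$cbccb  b
    6  bccbbcabb$c  c
    7  cabb$cbccbb  b
    8  cbbcabb$cbc  c
    9  cbccbbcabb$  $
   10  ccbbcabb$cb  b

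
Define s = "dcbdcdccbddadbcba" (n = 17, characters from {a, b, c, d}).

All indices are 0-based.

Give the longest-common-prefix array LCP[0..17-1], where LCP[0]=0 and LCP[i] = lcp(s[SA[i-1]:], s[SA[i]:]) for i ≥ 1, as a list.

rank | idx | suffix
   0 |  16 | a
   1 |  11 | adbcba
   2 |  15 | ba
   3 |  13 | bcba
   4 |   2 | bdcdccbddadbcba
   5 |   8 | bddadbcba
   6 |  14 | cba
   7 |   1 | cbdcdccbddadbcba
   8 |   7 | cbddadbcba
   9 |   6 | ccbddadbcba
  10 |   4 | cdccbddadbcba
  11 |  10 | dadbcba
  12 |  12 | dbcba
  13 |   0 | dcbdcdccbddadbcba
  14 |   5 | dccbddadbcba
  15 |   3 | dcdccbddadbcba
  16 |   9 | ddadbcba

SA = [16, 11, 15, 13, 2, 8, 14, 1, 7, 6, 4, 10, 12, 0, 5, 3, 9]
rank  pair      lcp
   1  s[16:],s[11:]  1  'a'
   2  s[11:],s[15:]  0  ''
   3  s[15:],s[13:]  1  'b'
   4  s[13:],s[2:]  1  'b'
   5  s[2:],s[8:]  2  'bd'
   6  s[8:],s[14:]  0  ''
   7  s[14:],s[1:]  2  'cb'
   8  s[1:],s[7:]  3  'cbd'
   9  s[7:],s[6:]  1  'c'
  10  s[6:],s[4:]  1  'c'
  11  s[4:],s[10:]  0  ''
  12  s[10:],s[12:]  1  'd'
  13  s[12:],s[0:]  1  'd'
  14  s[0:],s[5:]  2  'dc'
  15  s[5:],s[3:]  2  'dc'
  16  s[3:],s[9:]  1  'd'

[0, 1, 0, 1, 1, 2, 0, 2, 3, 1, 1, 0, 1, 1, 2, 2, 1]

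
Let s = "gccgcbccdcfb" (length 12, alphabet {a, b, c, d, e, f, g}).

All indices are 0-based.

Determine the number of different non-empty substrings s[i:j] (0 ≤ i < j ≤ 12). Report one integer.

69

rank→(start, suffix):
  0 → (11, 'b')
  1 → (5, 'bccdcfb')
  2 → (4, 'cbccdcfb')
  3 → (6, 'ccdcfb')
  4 → (1, 'ccgcbccdcfb')
  5 → (7, 'cdcfb')
  6 → (9, 'cfb')
  7 → (2, 'cgcbccdcfb')
  8 → (8, 'dcfb')
  9 → (10, 'fb')
  10 → (3, 'gcbccdcfb')
  11 → (0, 'gccgcbccdcfb')

SA = [11, 5, 4, 6, 1, 7, 9, 2, 8, 10, 3, 0]
[i] adj suffixes → lcp
  [1] 11/5 → 1 ('b')
  [2] 5/4 → 0 ('')
  [3] 4/6 → 1 ('c')
  [4] 6/1 → 2 ('cc')
  [5] 1/7 → 1 ('c')
  [6] 7/9 → 1 ('c')
  [7] 9/2 → 1 ('c')
  [8] 2/8 → 0 ('')
  [9] 8/10 → 0 ('')
  [10] 10/3 → 0 ('')
  [11] 3/0 → 2 ('gc')

n(n+1)/2 = 12·13/2 = 78
Σ LCP = 0 + 1 + 0 + 1 + 2 + 1 + 1 + 1 + 0 + 0 + 0 + 2 = 9
distinct = 78 − 9 = 69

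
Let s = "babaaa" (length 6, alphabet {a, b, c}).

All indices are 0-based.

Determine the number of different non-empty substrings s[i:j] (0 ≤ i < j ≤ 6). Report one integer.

sorted suffixes:
  #0 SA[0]=5  'a'
  #1 SA[1]=4  'aa'
  #2 SA[2]=3  'aaa'
  #3 SA[3]=1  'abaaa'
  #4 SA[4]=2  'baaa'
  #5 SA[5]=0  'babaaa'

SA = [5, 4, 3, 1, 2, 0]
rank  pair      lcp
   1  s[5:],s[4:]  1  'a'
   2  s[4:],s[3:]  2  'aa'
   3  s[3:],s[1:]  1  'a'
   4  s[1:],s[2:]  0  ''
   5  s[2:],s[0:]  2  'ba'

n(n+1)/2 = 6·7/2 = 21
Σ LCP = 0 + 1 + 2 + 1 + 0 + 2 = 6
distinct = 21 − 6 = 15

15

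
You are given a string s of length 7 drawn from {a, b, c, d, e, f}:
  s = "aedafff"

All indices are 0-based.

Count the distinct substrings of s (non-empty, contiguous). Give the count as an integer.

24

sorted suffixes:
  #0 SA[0]=0  'aedafff'
  #1 SA[1]=3  'afff'
  #2 SA[2]=2  'dafff'
  #3 SA[3]=1  'edafff'
  #4 SA[4]=6  'f'
  #5 SA[5]=5  'ff'
  #6 SA[6]=4  'fff'

SA = [0, 3, 2, 1, 6, 5, 4]
[i] adj suffixes → lcp
  [1] 0/3 → 1 ('a')
  [2] 3/2 → 0 ('')
  [3] 2/1 → 0 ('')
  [4] 1/6 → 0 ('')
  [5] 6/5 → 1 ('f')
  [6] 5/4 → 2 ('ff')

n(n+1)/2 = 7·8/2 = 28
Σ LCP = 0 + 1 + 0 + 0 + 0 + 1 + 2 = 4
distinct = 28 − 4 = 24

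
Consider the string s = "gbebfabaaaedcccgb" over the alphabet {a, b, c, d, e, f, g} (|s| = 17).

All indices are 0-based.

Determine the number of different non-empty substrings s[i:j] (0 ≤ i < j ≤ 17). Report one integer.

140

sorted suffixes:
  #0 SA[0]=7  'aaaedcccgb'
  #1 SA[1]=8  'aaedcccgb'
  #2 SA[2]=5  'abaaaedcccgb'
  #3 SA[3]=9  'aedcccgb'
  #4 SA[4]=16  'b'
  #5 SA[5]=6  'baaaedcccgb'
  #6 SA[6]=1  'bebfabaaaedcccgb'
  #7 SA[7]=3  'bfabaaaedcccgb'
  #8 SA[8]=12  'cccgb'
  #9 SA[9]=13  'ccgb'
  #10 SA[10]=14  'cgb'
  #11 SA[11]=11  'dcccgb'
  #12 SA[12]=2  'ebfabaaaedcccgb'
  #13 SA[13]=10  'edcccgb'
  #14 SA[14]=4  'fabaaaedcccgb'
  #15 SA[15]=15  'gb'
  #16 SA[16]=0  'gbebfabaaaedcccgb'

SA = [7, 8, 5, 9, 16, 6, 1, 3, 12, 13, 14, 11, 2, 10, 4, 15, 0]
rank  pair      lcp
   1  s[7:],s[8:]  2  'aa'
   2  s[8:],s[5:]  1  'a'
   3  s[5:],s[9:]  1  'a'
   4  s[9:],s[16:]  0  ''
   5  s[16:],s[6:]  1  'b'
   6  s[6:],s[1:]  1  'b'
   7  s[1:],s[3:]  1  'b'
   8  s[3:],s[12:]  0  ''
   9  s[12:],s[13:]  2  'cc'
  10  s[13:],s[14:]  1  'c'
  11  s[14:],s[11:]  0  ''
  12  s[11:],s[2:]  0  ''
  13  s[2:],s[10:]  1  'e'
  14  s[10:],s[4:]  0  ''
  15  s[4:],s[15:]  0  ''
  16  s[15:],s[0:]  2  'gb'

n(n+1)/2 = 17·18/2 = 153
Σ LCP = 0 + 2 + 1 + 1 + 0 + 1 + 1 + 1 + 0 + 2 + 1 + 0 + 0 + 1 + 0 + 0 + 2 = 13
distinct = 153 − 13 = 140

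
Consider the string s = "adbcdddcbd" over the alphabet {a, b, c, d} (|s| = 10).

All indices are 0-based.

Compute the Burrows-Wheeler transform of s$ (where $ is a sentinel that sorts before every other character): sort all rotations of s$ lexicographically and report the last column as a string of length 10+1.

d$dcdbbaddc

rank  rotation     last
    0  $adbcdddcbd  d
    1  adbcdddcbd$  $
    2  bcdddcbd$ad  d
    3  bd$adbcdddc  c
    4  cbd$adbcddd  d
    5  cdddcbd$adb  b
    6  d$adbcdddcb  b
    7  dbcdddcbd$a  a
    8  dcbd$adbcdd  d
    9  ddcbd$adbcd  d
   10  dddcbd$adbc  c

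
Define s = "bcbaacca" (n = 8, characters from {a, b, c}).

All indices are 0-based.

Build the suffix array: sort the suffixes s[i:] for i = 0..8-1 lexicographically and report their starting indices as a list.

rank | idx | suffix
   0 |   7 | a
   1 |   3 | aacca
   2 |   4 | acca
   3 |   2 | baacca
   4 |   0 | bcbaacca
   5 |   6 | ca
   6 |   1 | cbaacca
   7 |   5 | cca

[7, 3, 4, 2, 0, 6, 1, 5]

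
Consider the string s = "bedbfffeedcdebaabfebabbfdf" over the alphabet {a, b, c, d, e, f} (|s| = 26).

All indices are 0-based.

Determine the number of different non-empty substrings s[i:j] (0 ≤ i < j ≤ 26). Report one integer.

rank | idx | suffix
   0 |  14 | aabfebabbfdf
   1 |  20 | abbfdf
   2 |  15 | abfebabbfdf
   3 |  13 | baabfebabbfdf
   4 |  19 | babbfdf
   5 |  21 | bbfdf
   6 |   0 | bedbfffeedcdebaabfebabbfdf
   7 |  22 | bfdf
   8 |  16 | bfebabbfdf
   9 |   3 | bfffeedcdebaabfebabbfdf
  10 |  10 | cdebaabfebabbfdf
  11 |   2 | dbfffeedcdebaabfebabbfdf
  12 |   9 | dcdebaabfebabbfdf
  13 |  11 | debaabfebabbfdf
  14 |  24 | df
  15 |  12 | ebaabfebabbfdf
  16 |  18 | ebabbfdf
  17 |   1 | edbfffeedcdebaabfebabbfdf
  18 |   8 | edcdebaabfebabbfdf
  19 |   7 | eedcdebaabfebabbfdf
  20 |  25 | f
  21 |  23 | fdf
  22 |  17 | febabbfdf
  23 |   6 | feedcdebaabfebabbfdf
  24 |   5 | ffeedcdebaabfebabbfdf
  25 |   4 | fffeedcdebaabfebabbfdf

SA = [14, 20, 15, 13, 19, 21, 0, 22, 16, 3, 10, 2, 9, 11, 24, 12, 18, 1, 8, 7, 25, 23, 17, 6, 5, 4]
i: (SA[i-1],SA[i]) lcp shared
  1: (14,20) 1 'a'
  2: (20,15) 2 'ab'
  3: (15,13) 0 ''
  4: (13,19) 2 'ba'
  5: (19,21) 1 'b'
  6: (21,0) 1 'b'
  7: (0,22) 1 'b'
  8: (22,16) 2 'bf'
  9: (16,3) 2 'bf'
  10: (3,10) 0 ''
  11: (10,2) 0 ''
  12: (2,9) 1 'd'
  13: (9,11) 1 'd'
  14: (11,24) 1 'd'
  15: (24,12) 0 ''
  16: (12,18) 3 'eba'
  17: (18,1) 1 'e'
  18: (1,8) 2 'ed'
  19: (8,7) 1 'e'
  20: (7,25) 0 ''
  21: (25,23) 1 'f'
  22: (23,17) 1 'f'
  23: (17,6) 2 'fe'
  24: (6,5) 1 'f'
  25: (5,4) 2 'ff'

n(n+1)/2 = 26·27/2 = 351
Σ LCP = 0 + 1 + 2 + 0 + 2 + 1 + 1 + 1 + 2 + 2 + 0 + 0 + 1 + 1 + 1 + 0 + 3 + 1 + 2 + 1 + 0 + 1 + 1 + 2 + 1 + 2 = 29
distinct = 351 − 29 = 322

322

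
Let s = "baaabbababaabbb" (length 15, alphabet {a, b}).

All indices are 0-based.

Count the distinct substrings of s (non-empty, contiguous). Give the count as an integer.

rank | idx | suffix
   0 |   1 | aaabbababaabbb
   1 |   2 | aabbababaabbb
   2 |  10 | aabbb
   3 |   8 | abaabbb
   4 |   6 | ababaabbb
   5 |   3 | abbababaabbb
   6 |  11 | abbb
   7 |  14 | b
   8 |   0 | baaabbababaabbb
   9 |   9 | baabbb
  10 |   7 | babaabbb
  11 |   5 | bababaabbb
  12 |  13 | bb
  13 |   4 | bbababaabbb
  14 |  12 | bbb

SA = [1, 2, 10, 8, 6, 3, 11, 14, 0, 9, 7, 5, 13, 4, 12]
[i] adj suffixes → lcp
  [1] 1/2 → 2 ('aa')
  [2] 2/10 → 4 ('aabb')
  [3] 10/8 → 1 ('a')
  [4] 8/6 → 3 ('aba')
  [5] 6/3 → 2 ('ab')
  [6] 3/11 → 3 ('abb')
  [7] 11/14 → 0 ('')
  [8] 14/0 → 1 ('b')
  [9] 0/9 → 3 ('baa')
  [10] 9/7 → 2 ('ba')
  [11] 7/5 → 4 ('baba')
  [12] 5/13 → 1 ('b')
  [13] 13/4 → 2 ('bb')
  [14] 4/12 → 2 ('bb')

n(n+1)/2 = 15·16/2 = 120
Σ LCP = 0 + 2 + 4 + 1 + 3 + 2 + 3 + 0 + 1 + 3 + 2 + 4 + 1 + 2 + 2 = 30
distinct = 120 − 30 = 90

90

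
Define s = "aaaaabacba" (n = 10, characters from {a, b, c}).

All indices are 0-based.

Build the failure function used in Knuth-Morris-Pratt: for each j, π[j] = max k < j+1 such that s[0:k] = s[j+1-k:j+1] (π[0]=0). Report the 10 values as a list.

[0, 1, 2, 3, 4, 0, 1, 0, 0, 1]

π[0] = 0
j=1 s[j]='a': π[1]=1 (border 'a')
j=2 s[j]='a': π[2]=2 (border 'aa')
j=3 s[j]='a': π[3]=3 (border 'aaa')
j=4 s[j]='a': π[4]=4 (border 'aaaa')
j=5 s[j]='b': k: 4→3→2→1→0; π[5]=0 (border '')
j=6 s[j]='a': π[6]=1 (border 'a')
j=7 s[j]='c': k: 1→0; π[7]=0 (border '')
j=8 s[j]='b': π[8]=0 (border '')
j=9 s[j]='a': π[9]=1 (border 'a')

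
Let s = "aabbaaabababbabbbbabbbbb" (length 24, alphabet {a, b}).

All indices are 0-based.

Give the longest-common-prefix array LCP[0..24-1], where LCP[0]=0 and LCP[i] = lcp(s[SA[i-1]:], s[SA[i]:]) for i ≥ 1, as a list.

rank→(start, suffix):
  0 → (4, 'aaabababbabbbbabbbbb')
  1 → (5, 'aabababbabbbbabbbbb')
  2 → (0, 'aabbaaabababbabbbbabbbbb')
  3 → (6, 'abababbabbbbabbbbb')
  4 → (8, 'ababbabbbbabbbbb')
  5 → (1, 'abbaaabababbabbbbabbbbb')
  6 → (10, 'abbabbbbabbbbb')
  7 → (13, 'abbbbabbbbb')
  8 → (18, 'abbbbb')
  9 → (23, 'b')
  10 → (3, 'baaabababbabbbbabbbbb')
  11 → (7, 'bababbabbbbabbbbb')
  12 → (9, 'babbabbbbabbbbb')
  13 → (12, 'babbbbabbbbb')
  14 → (17, 'babbbbb')
  15 → (22, 'bb')
  16 → (2, 'bbaaabababbabbbbabbbbb')
  17 → (11, 'bbabbbbabbbbb')
  18 → (16, 'bbabbbbb')
  19 → (21, 'bbb')
  20 → (15, 'bbbabbbbb')
  21 → (20, 'bbbb')
  22 → (14, 'bbbbabbbbb')
  23 → (19, 'bbbbb')

SA = [4, 5, 0, 6, 8, 1, 10, 13, 18, 23, 3, 7, 9, 12, 17, 22, 2, 11, 16, 21, 15, 20, 14, 19]
rank  pair      lcp
   1  s[4:],s[5:]  2  'aa'
   2  s[5:],s[0:]  3  'aab'
   3  s[0:],s[6:]  1  'a'
   4  s[6:],s[8:]  4  'abab'
   5  s[8:],s[1:]  2  'ab'
   6  s[1:],s[10:]  4  'abba'
   7  s[10:],s[13:]  3  'abb'
   8  s[13:],s[18:]  5  'abbbb'
   9  s[18:],s[23:]  0  ''
  10  s[23:],s[3:]  1  'b'
  11  s[3:],s[7:]  2  'ba'
  12  s[7:],s[9:]  3  'bab'
  13  s[9:],s[12:]  4  'babb'
  14  s[12:],s[17:]  6  'babbbb'
  15  s[17:],s[22:]  1  'b'
  16  s[22:],s[2:]  2  'bb'
  17  s[2:],s[11:]  3  'bba'
  18  s[11:],s[16:]  7  'bbabbbb'
  19  s[16:],s[21:]  2  'bb'
  20  s[21:],s[15:]  3  'bbb'
  21  s[15:],s[20:]  3  'bbb'
  22  s[20:],s[14:]  4  'bbbb'
  23  s[14:],s[19:]  4  'bbbb'

[0, 2, 3, 1, 4, 2, 4, 3, 5, 0, 1, 2, 3, 4, 6, 1, 2, 3, 7, 2, 3, 3, 4, 4]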